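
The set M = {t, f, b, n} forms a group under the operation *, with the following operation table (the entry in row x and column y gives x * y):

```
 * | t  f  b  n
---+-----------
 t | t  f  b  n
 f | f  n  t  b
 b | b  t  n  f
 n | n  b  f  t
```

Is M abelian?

Yes

Check whether the table is symmetric across its main diagonal.
Every entry (row x, col y) equals the entry (row y, col x), so M is abelian.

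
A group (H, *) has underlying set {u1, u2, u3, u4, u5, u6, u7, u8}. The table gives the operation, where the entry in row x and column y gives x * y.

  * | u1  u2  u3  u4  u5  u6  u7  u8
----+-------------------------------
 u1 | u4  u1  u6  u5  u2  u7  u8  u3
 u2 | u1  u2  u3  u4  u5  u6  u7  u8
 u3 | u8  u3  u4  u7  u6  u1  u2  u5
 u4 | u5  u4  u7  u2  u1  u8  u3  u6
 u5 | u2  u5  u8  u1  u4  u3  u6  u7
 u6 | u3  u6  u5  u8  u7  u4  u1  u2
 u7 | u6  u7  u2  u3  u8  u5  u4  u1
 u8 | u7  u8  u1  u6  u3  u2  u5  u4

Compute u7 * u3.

u2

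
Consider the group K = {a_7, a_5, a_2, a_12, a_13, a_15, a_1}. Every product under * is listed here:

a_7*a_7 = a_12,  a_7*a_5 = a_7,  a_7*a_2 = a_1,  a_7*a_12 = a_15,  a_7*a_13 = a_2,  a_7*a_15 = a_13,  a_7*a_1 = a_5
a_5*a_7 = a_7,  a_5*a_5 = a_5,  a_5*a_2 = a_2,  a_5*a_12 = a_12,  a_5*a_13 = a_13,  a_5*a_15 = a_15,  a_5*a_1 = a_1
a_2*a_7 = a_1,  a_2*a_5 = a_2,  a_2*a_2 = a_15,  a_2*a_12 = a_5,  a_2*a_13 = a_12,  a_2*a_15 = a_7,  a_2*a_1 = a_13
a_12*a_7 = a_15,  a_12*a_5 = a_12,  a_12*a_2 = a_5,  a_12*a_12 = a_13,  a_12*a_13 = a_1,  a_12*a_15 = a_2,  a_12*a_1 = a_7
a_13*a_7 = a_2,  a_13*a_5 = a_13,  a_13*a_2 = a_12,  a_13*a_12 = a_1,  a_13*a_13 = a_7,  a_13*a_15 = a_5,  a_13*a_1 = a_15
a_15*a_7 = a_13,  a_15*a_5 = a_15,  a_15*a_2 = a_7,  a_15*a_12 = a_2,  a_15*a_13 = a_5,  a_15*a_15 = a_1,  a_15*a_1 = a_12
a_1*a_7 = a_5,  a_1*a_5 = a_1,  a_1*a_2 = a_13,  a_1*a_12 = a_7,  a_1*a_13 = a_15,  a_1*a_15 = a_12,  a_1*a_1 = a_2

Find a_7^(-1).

a_1

First locate the identity: row a_5 matches the header, so a_5 is the identity.
Scan row a_7 for a_5: a_7 * a_1 = a_5. Hence a_7^(-1) = a_1.
(Structurally, K here is isomorphic to the cyclic group Z_7.)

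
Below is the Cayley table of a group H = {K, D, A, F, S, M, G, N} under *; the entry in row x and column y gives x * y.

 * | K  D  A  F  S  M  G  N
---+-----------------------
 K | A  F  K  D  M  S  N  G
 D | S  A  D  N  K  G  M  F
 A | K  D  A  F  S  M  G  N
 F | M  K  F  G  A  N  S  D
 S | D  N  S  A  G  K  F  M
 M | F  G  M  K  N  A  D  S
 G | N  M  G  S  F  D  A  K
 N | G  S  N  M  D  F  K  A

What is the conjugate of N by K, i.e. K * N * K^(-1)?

N

The identity is A. In row K, the entry A sits in column K, so K^(-1) = K.
K * N = G
G * K = N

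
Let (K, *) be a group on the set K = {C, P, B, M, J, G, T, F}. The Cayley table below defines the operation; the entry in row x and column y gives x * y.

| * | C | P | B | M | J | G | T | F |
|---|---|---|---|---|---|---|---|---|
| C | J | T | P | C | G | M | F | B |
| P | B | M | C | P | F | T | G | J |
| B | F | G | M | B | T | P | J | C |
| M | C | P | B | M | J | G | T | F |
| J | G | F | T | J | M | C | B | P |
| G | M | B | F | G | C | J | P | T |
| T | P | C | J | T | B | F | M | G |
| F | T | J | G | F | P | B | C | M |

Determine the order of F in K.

2

The identity element is M (its row matches the header).
F^1 = F
F^2 = F * F = M
The first power of F equal to the identity is F^2, so ord(F) = 2.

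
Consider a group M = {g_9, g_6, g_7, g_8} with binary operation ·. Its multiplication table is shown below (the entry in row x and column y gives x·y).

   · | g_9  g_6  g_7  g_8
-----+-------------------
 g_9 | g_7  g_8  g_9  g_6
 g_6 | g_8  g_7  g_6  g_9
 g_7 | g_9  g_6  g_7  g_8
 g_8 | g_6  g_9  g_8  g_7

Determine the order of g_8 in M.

The identity element is g_7 (its row matches the header).
g_8^1 = g_8
g_8^2 = g_8·g_8 = g_7
The first power of g_8 equal to the identity is g_8^2, so ord(g_8) = 2.

2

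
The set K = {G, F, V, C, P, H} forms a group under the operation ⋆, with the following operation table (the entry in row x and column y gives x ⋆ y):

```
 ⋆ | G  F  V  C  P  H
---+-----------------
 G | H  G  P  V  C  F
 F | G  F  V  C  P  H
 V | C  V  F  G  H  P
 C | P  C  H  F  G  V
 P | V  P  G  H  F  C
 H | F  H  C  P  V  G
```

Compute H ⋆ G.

F

Read row H, column G: H ⋆ G = F.
(Structurally, K here is isomorphic to the symmetric group S_3.)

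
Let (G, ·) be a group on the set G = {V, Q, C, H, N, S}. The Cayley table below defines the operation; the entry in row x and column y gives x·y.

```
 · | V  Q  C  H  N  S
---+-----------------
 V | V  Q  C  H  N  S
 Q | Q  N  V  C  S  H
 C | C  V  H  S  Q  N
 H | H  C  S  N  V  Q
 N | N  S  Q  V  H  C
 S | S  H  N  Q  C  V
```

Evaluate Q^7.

Q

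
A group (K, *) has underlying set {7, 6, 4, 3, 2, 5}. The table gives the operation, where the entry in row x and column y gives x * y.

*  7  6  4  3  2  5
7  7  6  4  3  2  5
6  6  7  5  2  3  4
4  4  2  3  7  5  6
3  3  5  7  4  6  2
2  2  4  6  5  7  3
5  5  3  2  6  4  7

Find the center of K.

{7}

An element z is central iff its row equals its column in the table.
For 4: 4 * 5 = 6 ≠ 2 = 5 * 4, so 4 ∉ Z.
Checking each element this way leaves Z(K) = {7}.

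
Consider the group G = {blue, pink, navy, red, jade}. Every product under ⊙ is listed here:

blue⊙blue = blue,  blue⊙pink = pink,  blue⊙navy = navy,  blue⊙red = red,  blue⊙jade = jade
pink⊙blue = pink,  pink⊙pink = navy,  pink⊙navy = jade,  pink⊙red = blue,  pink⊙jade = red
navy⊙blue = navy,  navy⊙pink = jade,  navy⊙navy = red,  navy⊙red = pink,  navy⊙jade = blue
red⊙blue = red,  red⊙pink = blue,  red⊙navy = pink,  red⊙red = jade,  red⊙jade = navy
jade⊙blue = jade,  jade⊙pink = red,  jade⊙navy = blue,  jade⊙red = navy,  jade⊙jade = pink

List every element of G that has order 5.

Identity is blue. Compute the order of each non-identity element by repeated multiplication:
  pink: pink → navy → jade → red → blue  (order 5)
  navy: navy → red → pink → jade → blue  (order 5)
  red: red → jade → navy → pink → blue  (order 5)
  jade: jade → pink → red → navy → blue  (order 5)
Elements of order 5: {jade, navy, pink, red}.

{jade, navy, pink, red}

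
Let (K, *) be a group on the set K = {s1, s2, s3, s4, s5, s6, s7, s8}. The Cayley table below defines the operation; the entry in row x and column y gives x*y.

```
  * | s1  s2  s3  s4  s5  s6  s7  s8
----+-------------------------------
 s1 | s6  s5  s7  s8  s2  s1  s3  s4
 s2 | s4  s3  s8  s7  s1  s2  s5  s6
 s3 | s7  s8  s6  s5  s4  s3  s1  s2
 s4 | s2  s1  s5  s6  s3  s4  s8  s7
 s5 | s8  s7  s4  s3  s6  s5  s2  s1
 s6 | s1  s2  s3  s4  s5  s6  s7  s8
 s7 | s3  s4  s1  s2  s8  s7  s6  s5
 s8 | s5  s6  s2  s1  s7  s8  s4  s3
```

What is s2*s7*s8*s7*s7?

s1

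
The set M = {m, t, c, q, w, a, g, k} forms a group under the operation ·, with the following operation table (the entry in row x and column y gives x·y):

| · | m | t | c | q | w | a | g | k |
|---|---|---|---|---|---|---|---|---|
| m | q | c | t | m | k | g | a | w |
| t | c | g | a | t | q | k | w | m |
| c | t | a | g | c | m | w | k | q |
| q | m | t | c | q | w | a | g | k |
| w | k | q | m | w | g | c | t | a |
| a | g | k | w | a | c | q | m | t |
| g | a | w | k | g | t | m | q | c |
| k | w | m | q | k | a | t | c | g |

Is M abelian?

Check whether the table is symmetric across its main diagonal.
Every entry (row x, col y) equals the entry (row y, col x), so M is abelian.
(In fact M ≅ Z_2 x Z_4.)

Yes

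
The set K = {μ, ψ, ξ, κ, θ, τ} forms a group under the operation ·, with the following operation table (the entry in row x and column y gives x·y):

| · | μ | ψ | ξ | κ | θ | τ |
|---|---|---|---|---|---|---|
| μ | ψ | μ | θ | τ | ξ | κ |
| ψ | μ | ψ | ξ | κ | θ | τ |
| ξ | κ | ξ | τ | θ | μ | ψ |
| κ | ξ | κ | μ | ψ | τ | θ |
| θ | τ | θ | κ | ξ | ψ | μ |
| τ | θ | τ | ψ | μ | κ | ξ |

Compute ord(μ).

2

The identity element is ψ (its row matches the header).
μ^1 = μ
μ^2 = μ·μ = ψ
The first power of μ equal to the identity is μ^2, so ord(μ) = 2.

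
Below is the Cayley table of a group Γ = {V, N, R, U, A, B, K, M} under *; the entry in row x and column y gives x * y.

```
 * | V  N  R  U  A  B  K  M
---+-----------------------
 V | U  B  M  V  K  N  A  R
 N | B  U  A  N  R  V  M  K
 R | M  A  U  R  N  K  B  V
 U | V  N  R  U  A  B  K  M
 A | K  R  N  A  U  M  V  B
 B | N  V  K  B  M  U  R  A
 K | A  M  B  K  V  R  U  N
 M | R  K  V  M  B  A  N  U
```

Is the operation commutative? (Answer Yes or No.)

Check whether the table is symmetric across its main diagonal.
Every entry (row x, col y) equals the entry (row y, col x), so Γ is abelian.

Yes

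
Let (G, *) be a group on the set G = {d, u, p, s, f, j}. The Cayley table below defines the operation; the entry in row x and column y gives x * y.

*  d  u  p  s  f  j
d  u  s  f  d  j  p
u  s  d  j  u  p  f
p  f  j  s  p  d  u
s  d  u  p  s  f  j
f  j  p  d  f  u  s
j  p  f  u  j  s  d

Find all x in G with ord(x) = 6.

{f, j}

Identity is s. Compute the order of each non-identity element by repeated multiplication:
  d: d → u → s  (order 3)
  u: u → d → s  (order 3)
  p: p → s  (order 2)
  f: f → u → p → d → j → s  (order 6)
  j: j → d → p → u → f → s  (order 6)
Elements of order 6: {f, j}.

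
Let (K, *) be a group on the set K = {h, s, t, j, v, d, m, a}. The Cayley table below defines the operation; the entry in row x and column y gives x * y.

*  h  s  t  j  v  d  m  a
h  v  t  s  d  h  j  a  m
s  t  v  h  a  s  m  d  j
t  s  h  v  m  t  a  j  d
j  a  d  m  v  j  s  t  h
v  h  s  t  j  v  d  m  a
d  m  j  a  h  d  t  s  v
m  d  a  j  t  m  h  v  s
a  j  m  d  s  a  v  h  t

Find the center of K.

{t, v}

An element z is central iff its row equals its column in the table.
For s: s * a = j ≠ m = a * s, so s ∉ Z.
Checking each element this way leaves Z(K) = {t, v}.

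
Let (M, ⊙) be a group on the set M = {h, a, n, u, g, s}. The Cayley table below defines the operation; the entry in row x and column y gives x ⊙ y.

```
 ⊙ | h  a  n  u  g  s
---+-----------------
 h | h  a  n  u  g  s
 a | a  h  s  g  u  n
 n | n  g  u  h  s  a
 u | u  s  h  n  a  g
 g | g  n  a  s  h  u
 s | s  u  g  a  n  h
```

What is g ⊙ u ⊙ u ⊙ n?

g ⊙ u = s
s ⊙ u = a
a ⊙ n = s
(Structurally, M here is isomorphic to the symmetric group S_3.)

s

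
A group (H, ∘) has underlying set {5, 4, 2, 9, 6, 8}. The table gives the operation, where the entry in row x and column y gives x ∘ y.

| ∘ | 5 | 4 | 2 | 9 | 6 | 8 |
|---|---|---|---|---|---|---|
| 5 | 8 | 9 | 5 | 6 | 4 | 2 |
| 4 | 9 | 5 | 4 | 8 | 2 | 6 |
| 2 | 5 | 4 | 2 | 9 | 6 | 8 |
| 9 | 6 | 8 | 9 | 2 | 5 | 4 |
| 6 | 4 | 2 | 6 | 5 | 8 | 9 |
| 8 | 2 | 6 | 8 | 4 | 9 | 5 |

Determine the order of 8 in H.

The identity element is 2 (its row matches the header).
8^1 = 8
8^2 = 8 ∘ 8 = 5
8^3 = 5 ∘ 8 = 2
The first power of 8 equal to the identity is 8^3, so ord(8) = 3.

3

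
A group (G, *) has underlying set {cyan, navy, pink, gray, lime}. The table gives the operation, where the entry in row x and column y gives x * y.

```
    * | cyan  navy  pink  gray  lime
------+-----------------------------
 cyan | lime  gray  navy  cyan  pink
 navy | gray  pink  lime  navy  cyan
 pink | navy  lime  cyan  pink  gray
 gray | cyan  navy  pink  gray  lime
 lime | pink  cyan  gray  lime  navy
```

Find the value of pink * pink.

Read row pink, column pink: pink * pink = cyan.

cyan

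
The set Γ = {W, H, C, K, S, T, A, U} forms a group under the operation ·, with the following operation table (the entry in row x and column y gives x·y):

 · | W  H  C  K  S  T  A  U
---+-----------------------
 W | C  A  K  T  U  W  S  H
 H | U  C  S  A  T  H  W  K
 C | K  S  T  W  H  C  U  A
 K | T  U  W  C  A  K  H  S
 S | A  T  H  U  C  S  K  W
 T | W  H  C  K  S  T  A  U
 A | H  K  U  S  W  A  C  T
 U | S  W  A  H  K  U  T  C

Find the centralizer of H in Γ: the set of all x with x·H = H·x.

{C, H, S, T}

Compare row H with column H entry by entry.
S·H = T = H·S, so S commutes with H.
K·H = U but H·K = A, so K does not.
Collecting the elements that commute with H: C(H) = {C, H, S, T}.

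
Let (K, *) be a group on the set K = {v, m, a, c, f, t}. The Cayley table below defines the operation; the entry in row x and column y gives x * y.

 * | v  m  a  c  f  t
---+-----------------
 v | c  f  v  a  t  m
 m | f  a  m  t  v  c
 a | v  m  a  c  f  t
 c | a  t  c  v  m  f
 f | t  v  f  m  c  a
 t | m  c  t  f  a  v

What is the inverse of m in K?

m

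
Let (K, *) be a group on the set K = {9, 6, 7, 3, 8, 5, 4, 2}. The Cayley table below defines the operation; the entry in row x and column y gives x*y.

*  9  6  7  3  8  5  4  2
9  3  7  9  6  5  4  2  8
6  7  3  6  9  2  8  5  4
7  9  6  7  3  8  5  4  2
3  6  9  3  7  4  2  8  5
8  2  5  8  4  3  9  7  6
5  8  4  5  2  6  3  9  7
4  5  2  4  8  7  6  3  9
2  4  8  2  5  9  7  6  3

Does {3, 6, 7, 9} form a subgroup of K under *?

{3, 6, 7, 9} contains the identity 7.
Checking products: every product of two elements of {3, 6, 7, 9} (read from the table) lies in {3, 6, 7, 9}, so the set is closed.
In a finite group, a nonempty closed subset is a subgroup. So {3, 6, 7, 9} ≤ K.

Yes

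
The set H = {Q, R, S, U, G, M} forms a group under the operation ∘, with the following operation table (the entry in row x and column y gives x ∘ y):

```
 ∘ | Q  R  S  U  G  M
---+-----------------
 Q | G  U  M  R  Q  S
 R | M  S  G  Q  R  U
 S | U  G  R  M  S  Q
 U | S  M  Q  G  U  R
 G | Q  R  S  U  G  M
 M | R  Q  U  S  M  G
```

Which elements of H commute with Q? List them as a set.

Compare row Q with column Q entry by entry.
M ∘ Q = R but Q ∘ M = S, so M does not.
Collecting the elements that commute with Q: C(Q) = {G, Q}.

{G, Q}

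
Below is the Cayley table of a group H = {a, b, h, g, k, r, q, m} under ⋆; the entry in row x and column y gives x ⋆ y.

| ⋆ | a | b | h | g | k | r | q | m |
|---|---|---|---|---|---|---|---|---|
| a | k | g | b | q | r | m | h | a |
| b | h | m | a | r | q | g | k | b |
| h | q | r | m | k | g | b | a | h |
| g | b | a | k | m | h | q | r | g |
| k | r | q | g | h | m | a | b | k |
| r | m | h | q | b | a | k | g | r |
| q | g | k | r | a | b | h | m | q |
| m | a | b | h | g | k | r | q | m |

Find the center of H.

An element z is central iff its row equals its column in the table.
For q: q ⋆ a = g ≠ h = a ⋆ q, so q ∉ Z.
Checking each element this way leaves Z(H) = {k, m}.

{k, m}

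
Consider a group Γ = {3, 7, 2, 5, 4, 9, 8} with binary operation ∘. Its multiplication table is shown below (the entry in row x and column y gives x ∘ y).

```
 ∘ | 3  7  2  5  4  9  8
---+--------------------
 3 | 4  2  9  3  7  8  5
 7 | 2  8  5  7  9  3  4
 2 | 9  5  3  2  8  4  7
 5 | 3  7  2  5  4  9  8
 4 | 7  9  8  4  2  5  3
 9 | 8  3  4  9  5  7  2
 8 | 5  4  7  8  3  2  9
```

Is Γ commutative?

Yes

Check whether the table is symmetric across its main diagonal.
Every entry (row x, col y) equals the entry (row y, col x), so Γ is abelian.
(In fact Γ ≅ the cyclic group Z_7.)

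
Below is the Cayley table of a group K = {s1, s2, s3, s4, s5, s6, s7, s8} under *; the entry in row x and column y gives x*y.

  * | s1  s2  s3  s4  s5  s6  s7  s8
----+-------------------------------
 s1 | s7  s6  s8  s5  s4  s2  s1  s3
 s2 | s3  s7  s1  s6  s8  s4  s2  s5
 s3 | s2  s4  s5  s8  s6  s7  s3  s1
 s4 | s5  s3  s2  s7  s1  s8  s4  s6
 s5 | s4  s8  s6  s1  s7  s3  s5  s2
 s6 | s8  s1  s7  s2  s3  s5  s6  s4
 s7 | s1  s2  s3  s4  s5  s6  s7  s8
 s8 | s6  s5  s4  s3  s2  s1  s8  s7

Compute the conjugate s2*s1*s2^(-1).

The identity is s7. In row s2, the entry s7 sits in column s2, so s2^(-1) = s2.
s2*s1 = s3
s3*s2 = s4

s4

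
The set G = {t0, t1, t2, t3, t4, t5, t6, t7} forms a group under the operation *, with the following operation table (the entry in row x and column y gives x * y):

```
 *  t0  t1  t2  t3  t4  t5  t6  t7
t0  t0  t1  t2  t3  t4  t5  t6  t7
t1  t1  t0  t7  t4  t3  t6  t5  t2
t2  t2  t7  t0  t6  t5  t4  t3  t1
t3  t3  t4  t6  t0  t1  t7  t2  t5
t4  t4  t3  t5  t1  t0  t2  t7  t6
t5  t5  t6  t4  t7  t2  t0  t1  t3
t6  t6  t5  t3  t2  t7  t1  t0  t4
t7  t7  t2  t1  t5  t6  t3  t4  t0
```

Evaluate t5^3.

t5^1 = t5
t5^2 = t5 * t5 = t0
t5^3 = t0 * t5 = t5

t5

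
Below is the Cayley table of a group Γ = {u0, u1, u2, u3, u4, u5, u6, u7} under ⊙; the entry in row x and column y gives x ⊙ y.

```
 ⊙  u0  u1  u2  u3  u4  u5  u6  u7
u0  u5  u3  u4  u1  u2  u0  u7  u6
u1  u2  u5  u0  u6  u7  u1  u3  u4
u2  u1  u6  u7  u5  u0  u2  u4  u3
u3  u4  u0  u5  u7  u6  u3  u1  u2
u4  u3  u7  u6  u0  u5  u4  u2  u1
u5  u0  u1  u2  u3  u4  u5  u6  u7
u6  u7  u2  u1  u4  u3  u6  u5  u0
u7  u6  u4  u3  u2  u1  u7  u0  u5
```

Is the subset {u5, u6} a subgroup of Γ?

{u5, u6} contains the identity u5.
Checking products: every product of two elements of {u5, u6} (read from the table) lies in {u5, u6}, so the set is closed.
In a finite group, a nonempty closed subset is a subgroup. So {u5, u6} ≤ Γ.

Yes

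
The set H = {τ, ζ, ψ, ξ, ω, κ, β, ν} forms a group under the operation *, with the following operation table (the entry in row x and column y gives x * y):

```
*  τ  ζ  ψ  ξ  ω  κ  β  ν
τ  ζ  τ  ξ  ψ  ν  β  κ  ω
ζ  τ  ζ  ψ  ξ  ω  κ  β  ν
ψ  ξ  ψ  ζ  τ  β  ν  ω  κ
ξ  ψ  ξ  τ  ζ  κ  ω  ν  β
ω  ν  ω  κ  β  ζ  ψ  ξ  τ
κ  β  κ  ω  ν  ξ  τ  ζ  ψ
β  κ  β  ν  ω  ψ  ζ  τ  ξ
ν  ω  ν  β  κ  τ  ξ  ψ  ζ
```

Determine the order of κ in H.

4

The identity element is ζ (its row matches the header).
κ^1 = κ
κ^2 = κ * κ = τ
κ^3 = τ * κ = β
κ^4 = β * κ = ζ
The first power of κ equal to the identity is κ^4, so ord(κ) = 4.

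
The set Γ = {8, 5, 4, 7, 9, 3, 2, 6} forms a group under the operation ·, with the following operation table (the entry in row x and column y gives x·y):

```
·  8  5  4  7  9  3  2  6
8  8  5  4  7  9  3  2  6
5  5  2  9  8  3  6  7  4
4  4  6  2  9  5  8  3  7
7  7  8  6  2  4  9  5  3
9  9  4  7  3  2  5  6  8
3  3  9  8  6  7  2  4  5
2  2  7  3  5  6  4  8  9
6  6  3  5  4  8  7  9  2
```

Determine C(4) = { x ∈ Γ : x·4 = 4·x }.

{2, 3, 4, 8}

Compare row 4 with column 4 entry by entry.
3·4 = 8 = 4·3, so 3 commutes with 4.
5·4 = 9 but 4·5 = 6, so 5 does not.
Collecting the elements that commute with 4: C(4) = {2, 3, 4, 8}.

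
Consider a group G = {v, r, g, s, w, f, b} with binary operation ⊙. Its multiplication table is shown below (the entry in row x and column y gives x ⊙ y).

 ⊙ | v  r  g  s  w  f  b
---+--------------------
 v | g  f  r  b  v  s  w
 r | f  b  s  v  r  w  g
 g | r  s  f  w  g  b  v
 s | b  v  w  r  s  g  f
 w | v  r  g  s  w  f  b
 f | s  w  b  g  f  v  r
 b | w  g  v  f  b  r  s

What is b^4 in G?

r

b^1 = b
b^2 = b ⊙ b = s
b^3 = s ⊙ b = f
b^4 = f ⊙ b = r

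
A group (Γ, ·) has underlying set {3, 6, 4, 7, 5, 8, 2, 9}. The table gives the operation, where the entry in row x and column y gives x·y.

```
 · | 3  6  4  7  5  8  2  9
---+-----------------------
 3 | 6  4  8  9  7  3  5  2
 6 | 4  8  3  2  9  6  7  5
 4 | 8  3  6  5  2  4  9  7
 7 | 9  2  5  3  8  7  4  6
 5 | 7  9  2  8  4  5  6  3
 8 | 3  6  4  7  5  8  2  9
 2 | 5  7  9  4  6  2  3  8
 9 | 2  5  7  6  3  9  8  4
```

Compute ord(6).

2

The identity element is 8 (its row matches the header).
6^1 = 6
6^2 = 6·6 = 8
The first power of 6 equal to the identity is 6^2, so ord(6) = 2.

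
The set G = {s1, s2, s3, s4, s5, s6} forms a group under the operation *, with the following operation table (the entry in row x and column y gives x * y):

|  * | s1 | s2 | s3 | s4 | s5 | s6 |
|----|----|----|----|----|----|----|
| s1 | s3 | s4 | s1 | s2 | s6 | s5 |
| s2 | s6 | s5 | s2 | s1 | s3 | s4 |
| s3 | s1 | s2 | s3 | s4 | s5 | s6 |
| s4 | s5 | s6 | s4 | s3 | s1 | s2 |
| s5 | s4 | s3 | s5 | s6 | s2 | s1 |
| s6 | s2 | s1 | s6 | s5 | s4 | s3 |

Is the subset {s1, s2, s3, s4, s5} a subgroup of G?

s5 * s4 = s6, which is not in {s1, s2, s3, s4, s5}.
The subset is not closed under *, so it is not a subgroup.

No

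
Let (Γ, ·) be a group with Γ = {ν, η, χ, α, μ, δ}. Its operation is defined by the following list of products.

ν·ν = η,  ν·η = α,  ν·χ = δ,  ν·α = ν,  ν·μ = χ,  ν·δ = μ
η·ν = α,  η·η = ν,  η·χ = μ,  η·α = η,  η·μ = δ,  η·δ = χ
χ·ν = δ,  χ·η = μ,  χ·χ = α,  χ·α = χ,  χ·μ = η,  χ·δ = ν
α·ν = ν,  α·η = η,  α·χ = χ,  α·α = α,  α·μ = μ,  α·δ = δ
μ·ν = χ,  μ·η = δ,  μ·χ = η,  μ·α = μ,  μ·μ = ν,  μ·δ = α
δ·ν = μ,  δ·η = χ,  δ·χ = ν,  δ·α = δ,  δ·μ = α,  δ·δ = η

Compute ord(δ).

The identity element is α (its row matches the header).
δ^1 = δ
δ^2 = δ·δ = η
δ^3 = η·δ = χ
δ^4 = χ·δ = ν
δ^5 = ν·δ = μ
δ^6 = μ·δ = α
The first power of δ equal to the identity is δ^6, so ord(δ) = 6.

6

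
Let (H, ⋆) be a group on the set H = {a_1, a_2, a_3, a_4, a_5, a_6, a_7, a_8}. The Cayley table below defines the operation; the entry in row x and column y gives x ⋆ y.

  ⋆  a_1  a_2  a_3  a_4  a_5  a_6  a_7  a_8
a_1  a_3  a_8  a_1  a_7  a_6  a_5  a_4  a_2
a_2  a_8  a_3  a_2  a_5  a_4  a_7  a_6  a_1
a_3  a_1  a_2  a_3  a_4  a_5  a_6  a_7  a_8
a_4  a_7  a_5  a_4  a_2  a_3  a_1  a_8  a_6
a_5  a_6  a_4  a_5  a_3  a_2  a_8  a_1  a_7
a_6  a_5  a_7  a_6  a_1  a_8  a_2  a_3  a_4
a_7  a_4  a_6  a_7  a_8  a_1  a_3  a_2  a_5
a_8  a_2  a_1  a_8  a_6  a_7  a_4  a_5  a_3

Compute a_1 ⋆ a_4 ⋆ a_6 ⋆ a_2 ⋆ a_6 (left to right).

a_7

a_1 ⋆ a_4 = a_7
a_7 ⋆ a_6 = a_3
a_3 ⋆ a_2 = a_2
a_2 ⋆ a_6 = a_7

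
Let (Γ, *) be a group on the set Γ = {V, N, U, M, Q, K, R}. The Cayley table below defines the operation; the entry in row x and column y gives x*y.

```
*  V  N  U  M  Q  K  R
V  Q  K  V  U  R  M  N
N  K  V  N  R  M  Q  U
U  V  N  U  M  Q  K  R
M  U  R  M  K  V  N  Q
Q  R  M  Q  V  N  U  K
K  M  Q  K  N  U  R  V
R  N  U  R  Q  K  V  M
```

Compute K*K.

R

Read row K, column K: K*K = R.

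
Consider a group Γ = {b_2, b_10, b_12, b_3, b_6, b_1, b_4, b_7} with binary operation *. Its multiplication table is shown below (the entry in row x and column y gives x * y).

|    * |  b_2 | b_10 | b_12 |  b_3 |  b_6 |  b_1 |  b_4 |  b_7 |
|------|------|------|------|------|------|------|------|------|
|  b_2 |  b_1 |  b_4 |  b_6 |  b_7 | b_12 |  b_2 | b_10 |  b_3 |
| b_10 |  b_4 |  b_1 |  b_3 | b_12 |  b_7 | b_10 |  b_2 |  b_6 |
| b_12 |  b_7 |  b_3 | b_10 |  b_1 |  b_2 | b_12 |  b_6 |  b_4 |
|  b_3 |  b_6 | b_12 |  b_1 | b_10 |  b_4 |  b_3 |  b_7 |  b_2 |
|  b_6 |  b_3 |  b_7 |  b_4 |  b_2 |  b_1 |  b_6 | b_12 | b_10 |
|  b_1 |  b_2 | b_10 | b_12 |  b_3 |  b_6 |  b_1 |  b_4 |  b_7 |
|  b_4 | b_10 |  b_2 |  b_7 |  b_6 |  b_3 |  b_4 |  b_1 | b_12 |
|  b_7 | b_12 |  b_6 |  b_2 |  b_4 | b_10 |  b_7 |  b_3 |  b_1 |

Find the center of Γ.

{b_1, b_10}

An element z is central iff its row equals its column in the table.
For b_3: b_3 * b_7 = b_2 ≠ b_4 = b_7 * b_3, so b_3 ∉ Z.
Checking each element this way leaves Z(Γ) = {b_1, b_10}.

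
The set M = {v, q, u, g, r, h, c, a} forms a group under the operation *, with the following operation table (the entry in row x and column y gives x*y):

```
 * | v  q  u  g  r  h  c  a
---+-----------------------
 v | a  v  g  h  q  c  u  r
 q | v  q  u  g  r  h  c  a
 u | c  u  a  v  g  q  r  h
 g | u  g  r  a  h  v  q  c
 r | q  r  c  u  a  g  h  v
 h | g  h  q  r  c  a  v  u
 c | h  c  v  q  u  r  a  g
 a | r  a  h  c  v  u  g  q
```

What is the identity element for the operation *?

q

The identity e satisfies e*x = x for all x, so its row in the table reproduces the column headers.
Row q reads: v, q, u, g, r, h, c, a — exactly the header order. So q is the identity.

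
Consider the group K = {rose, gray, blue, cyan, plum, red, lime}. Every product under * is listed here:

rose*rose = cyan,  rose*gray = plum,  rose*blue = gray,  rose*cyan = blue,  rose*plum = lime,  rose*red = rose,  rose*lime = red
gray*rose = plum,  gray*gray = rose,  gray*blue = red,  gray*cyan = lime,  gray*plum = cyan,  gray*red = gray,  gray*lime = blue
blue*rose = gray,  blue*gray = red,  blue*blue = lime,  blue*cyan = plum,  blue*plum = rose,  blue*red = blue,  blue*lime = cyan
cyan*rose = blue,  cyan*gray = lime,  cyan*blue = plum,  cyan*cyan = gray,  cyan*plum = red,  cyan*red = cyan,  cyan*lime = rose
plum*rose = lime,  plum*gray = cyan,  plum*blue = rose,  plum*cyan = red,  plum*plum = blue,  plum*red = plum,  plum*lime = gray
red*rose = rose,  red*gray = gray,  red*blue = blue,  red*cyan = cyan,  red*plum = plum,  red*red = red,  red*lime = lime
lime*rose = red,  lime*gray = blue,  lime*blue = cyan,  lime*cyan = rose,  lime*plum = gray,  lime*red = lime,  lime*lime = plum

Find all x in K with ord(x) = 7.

Identity is red. Compute the order of each non-identity element by repeated multiplication:
  rose: rose → cyan → blue → gray → plum → lime → red  (order 7)
  gray: gray → rose → plum → cyan → lime → blue → red  (order 7)
  blue: blue → lime → cyan → plum → rose → gray → red  (order 7)
  cyan: cyan → gray → lime → rose → blue → plum → red  (order 7)
  plum: plum → blue → rose → lime → gray → cyan → red  (order 7)
  lime: lime → plum → gray → blue → cyan → rose → red  (order 7)
Elements of order 7: {blue, cyan, gray, lime, plum, rose}.

{blue, cyan, gray, lime, plum, rose}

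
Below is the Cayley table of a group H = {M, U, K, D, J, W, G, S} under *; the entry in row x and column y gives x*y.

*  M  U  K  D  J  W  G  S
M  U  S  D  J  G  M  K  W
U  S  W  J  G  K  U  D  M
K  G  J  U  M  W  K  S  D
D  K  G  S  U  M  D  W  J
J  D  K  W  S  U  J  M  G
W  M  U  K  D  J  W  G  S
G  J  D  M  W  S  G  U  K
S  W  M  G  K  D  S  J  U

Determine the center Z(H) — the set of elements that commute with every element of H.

{U, W}

An element z is central iff its row equals its column in the table.
For S: S*J = D ≠ G = J*S, so S ∉ Z.
Checking each element this way leaves Z(H) = {U, W}.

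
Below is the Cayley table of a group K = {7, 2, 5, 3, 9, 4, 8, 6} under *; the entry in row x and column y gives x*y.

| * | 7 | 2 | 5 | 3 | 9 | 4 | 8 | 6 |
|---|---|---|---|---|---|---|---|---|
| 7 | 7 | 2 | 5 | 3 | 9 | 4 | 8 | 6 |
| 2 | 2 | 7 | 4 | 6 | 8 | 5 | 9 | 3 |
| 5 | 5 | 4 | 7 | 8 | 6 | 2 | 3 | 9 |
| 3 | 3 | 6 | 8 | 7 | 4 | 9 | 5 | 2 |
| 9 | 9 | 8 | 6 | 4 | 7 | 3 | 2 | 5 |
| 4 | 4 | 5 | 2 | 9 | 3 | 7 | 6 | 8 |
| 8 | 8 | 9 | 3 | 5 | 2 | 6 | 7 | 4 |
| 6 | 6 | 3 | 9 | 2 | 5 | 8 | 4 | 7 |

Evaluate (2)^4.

7

2^1 = 2
2^2 = 2*2 = 7
2^3 = 7*2 = 2
2^4 = 2*2 = 7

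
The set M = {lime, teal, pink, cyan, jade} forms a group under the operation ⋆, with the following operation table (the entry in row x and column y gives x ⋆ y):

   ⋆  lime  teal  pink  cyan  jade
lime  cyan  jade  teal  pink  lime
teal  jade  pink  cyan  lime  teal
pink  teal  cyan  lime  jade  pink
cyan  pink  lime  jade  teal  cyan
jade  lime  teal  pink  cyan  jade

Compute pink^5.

pink^1 = pink
pink^2 = pink ⋆ pink = lime
pink^3 = lime ⋆ pink = teal
pink^4 = teal ⋆ pink = cyan
pink^5 = cyan ⋆ pink = jade

jade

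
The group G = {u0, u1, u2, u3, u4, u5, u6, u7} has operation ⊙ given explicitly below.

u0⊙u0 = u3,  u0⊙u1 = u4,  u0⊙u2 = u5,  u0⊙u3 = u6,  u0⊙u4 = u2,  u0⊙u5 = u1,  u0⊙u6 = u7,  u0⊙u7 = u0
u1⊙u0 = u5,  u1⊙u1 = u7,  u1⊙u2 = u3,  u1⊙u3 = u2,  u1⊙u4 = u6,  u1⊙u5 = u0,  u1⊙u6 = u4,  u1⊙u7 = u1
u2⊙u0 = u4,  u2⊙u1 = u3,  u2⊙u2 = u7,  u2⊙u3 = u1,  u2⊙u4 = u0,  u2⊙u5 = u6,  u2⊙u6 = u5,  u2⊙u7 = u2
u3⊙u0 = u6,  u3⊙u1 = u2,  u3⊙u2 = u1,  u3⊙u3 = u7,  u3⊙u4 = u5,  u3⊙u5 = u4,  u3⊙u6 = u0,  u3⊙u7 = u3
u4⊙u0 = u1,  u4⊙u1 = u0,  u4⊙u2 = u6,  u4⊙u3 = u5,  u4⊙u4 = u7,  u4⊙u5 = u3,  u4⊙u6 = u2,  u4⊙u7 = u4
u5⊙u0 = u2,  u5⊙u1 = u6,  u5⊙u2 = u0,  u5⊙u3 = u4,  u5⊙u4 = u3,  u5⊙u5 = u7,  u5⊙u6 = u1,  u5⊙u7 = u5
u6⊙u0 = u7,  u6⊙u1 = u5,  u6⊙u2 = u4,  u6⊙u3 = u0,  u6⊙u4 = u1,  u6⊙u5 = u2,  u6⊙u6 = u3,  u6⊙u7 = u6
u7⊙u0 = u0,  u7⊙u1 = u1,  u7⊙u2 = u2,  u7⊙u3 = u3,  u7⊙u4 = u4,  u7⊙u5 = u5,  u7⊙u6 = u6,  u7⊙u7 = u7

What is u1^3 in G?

u1^1 = u1
u1^2 = u1 ⊙ u1 = u7
u1^3 = u7 ⊙ u1 = u1

u1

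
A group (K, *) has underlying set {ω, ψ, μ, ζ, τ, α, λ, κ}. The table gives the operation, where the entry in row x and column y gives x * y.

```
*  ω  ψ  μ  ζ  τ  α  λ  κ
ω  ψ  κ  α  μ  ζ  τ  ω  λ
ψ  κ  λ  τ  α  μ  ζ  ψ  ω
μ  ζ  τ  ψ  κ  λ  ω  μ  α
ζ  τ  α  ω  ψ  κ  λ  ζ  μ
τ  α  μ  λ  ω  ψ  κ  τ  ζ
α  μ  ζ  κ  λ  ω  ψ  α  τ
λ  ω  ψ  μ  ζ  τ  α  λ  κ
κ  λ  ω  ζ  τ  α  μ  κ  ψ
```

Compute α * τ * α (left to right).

α * τ = ω
ω * α = τ

τ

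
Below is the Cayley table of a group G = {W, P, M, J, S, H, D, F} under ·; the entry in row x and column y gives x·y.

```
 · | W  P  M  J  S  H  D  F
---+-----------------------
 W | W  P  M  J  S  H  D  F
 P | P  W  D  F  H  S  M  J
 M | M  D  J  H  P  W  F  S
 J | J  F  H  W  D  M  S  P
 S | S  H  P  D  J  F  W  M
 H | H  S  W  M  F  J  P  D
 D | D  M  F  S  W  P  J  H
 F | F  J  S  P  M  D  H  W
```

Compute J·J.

Read row J, column J: J·J = W.
(Structurally, G here is isomorphic to Z_2 x Z_4.)

W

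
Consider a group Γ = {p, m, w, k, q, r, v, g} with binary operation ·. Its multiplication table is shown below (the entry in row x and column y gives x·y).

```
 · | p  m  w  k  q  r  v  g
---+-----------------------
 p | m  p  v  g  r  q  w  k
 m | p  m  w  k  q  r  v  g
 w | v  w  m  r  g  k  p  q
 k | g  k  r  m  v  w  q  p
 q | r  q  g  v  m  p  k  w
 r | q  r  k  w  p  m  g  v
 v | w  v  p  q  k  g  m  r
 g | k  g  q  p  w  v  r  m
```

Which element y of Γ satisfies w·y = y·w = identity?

First locate the identity: row m matches the header, so m is the identity.
Scan row w for m: w·w = m. Hence w^(-1) = w.

w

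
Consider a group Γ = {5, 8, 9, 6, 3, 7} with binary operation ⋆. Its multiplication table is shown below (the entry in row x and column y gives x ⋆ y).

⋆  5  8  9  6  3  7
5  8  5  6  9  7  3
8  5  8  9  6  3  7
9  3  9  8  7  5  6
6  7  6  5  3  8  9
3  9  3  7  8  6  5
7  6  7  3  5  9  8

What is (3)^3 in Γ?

8

3^1 = 3
3^2 = 3 ⋆ 3 = 6
3^3 = 6 ⋆ 3 = 8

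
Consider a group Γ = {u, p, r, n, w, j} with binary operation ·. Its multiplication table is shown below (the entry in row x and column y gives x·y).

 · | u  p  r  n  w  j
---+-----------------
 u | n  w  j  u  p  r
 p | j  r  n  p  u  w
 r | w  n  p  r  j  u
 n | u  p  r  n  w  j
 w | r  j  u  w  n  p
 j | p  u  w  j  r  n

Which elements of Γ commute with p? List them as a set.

Compare row p with column p entry by entry.
r·p = n = p·r, so r commutes with p.
j·p = u but p·j = w, so j does not.
Collecting the elements that commute with p: C(p) = {n, p, r}.

{n, p, r}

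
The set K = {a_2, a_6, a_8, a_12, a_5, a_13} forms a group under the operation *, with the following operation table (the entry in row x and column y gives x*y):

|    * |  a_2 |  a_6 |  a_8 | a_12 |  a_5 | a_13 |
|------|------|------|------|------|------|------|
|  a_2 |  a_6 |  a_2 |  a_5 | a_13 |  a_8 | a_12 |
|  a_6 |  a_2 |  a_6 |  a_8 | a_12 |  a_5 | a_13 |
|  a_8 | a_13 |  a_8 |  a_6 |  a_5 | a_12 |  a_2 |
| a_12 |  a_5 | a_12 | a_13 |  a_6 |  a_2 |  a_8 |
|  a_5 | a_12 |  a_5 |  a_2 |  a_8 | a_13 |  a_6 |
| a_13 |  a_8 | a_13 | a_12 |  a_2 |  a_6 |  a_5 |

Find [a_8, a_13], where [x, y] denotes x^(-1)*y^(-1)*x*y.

a_5

Identity is a_6; from the table a_8^(-1) = a_8 and a_13^(-1) = a_5.
a_8*a_5 = a_12
a_12*a_8 = a_13
a_13*a_13 = a_5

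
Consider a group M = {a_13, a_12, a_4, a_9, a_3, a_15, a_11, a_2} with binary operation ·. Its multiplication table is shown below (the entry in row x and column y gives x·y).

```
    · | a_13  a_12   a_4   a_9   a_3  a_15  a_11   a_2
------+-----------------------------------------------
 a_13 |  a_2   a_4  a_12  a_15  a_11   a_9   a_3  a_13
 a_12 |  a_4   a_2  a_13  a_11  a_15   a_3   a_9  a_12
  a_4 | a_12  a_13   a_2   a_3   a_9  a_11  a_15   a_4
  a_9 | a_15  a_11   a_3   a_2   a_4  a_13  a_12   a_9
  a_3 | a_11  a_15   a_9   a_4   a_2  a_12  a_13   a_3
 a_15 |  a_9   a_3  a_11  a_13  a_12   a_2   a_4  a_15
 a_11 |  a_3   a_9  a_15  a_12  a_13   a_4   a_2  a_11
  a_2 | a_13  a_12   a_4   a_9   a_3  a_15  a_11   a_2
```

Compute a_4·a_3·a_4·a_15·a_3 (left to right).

a_4·a_3 = a_9
a_9·a_4 = a_3
a_3·a_15 = a_12
a_12·a_3 = a_15
(Structurally, M here is isomorphic to the elementary abelian group (Z_2)^3.)

a_15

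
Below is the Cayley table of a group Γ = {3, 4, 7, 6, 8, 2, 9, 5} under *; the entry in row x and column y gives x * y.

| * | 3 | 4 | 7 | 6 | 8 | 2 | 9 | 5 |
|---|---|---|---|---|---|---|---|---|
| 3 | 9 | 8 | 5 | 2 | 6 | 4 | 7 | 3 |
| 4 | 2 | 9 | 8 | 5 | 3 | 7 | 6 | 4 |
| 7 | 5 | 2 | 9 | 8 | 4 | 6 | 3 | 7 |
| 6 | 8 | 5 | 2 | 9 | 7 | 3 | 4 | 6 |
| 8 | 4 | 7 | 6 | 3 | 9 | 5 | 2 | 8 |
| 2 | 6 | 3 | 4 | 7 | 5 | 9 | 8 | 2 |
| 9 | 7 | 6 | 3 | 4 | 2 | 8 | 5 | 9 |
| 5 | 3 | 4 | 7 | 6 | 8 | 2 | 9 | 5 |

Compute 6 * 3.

Read row 6, column 3: 6 * 3 = 8.
(Structurally, Γ here is isomorphic to the quaternion group Q_8.)

8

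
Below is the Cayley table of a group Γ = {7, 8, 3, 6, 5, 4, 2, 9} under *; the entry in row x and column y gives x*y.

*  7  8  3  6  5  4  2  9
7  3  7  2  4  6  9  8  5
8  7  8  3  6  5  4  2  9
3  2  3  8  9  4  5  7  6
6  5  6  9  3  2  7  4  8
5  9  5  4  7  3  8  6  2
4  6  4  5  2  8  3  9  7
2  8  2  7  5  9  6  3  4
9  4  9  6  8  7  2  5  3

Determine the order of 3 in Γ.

The identity element is 8 (its row matches the header).
3^1 = 3
3^2 = 3*3 = 8
The first power of 3 equal to the identity is 3^2, so ord(3) = 2.

2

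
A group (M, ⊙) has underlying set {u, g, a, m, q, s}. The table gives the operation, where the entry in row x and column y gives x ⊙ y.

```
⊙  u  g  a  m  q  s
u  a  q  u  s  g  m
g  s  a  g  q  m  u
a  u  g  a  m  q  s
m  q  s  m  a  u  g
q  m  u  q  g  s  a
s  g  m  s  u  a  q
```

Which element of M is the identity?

a

The identity e satisfies e ⊙ x = x for all x, so its row in the table reproduces the column headers.
Row a reads: u, g, a, m, q, s — exactly the header order. So a is the identity.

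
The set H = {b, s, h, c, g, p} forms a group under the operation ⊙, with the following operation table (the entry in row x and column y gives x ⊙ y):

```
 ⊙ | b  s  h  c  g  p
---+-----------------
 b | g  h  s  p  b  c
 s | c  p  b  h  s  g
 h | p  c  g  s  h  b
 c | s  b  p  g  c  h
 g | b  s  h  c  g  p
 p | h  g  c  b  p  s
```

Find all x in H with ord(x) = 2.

{b, c, h}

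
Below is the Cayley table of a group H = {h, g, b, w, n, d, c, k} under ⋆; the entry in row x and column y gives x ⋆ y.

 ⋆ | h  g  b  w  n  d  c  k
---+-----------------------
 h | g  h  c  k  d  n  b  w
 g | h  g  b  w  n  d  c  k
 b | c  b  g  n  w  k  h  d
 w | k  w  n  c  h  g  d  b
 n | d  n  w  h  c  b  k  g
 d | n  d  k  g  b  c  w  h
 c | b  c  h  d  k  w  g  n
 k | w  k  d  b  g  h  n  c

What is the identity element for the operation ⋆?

g

The identity e satisfies e ⋆ x = x for all x, so its row in the table reproduces the column headers.
Row g reads: h, g, b, w, n, d, c, k — exactly the header order. So g is the identity.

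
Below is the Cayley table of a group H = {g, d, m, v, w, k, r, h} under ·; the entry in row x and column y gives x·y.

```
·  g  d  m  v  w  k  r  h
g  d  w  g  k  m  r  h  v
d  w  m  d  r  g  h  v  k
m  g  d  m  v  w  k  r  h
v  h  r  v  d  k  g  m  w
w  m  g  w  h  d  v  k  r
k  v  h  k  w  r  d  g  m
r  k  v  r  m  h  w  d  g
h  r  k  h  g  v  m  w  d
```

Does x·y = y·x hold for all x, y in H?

g·h = v but h·g = r.
Since g and h do not commute, H is not abelian.

No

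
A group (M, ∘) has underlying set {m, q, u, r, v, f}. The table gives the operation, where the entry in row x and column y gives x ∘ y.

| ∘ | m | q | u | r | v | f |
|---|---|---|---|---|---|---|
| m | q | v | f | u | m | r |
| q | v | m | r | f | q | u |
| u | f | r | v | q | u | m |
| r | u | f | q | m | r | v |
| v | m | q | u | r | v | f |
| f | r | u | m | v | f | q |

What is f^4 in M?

m

f^1 = f
f^2 = f ∘ f = q
f^3 = q ∘ f = u
f^4 = u ∘ f = m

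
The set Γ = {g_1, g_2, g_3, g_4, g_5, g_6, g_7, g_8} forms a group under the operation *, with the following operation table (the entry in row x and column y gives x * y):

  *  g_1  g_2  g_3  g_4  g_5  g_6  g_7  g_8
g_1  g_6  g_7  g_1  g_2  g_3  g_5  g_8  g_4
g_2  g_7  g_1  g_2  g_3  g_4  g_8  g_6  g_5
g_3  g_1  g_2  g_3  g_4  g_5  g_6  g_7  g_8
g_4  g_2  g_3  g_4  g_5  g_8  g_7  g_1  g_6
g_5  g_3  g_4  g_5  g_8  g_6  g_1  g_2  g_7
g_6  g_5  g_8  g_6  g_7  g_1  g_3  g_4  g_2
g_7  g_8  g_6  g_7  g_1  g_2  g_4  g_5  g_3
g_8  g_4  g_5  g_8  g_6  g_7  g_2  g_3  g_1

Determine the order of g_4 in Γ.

8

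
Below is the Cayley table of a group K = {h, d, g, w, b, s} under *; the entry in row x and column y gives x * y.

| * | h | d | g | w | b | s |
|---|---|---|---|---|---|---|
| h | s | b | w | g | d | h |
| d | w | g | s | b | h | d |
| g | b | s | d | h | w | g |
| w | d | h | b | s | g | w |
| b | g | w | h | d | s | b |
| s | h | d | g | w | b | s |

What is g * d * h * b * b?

h

g * d = s
s * h = h
h * b = d
d * b = h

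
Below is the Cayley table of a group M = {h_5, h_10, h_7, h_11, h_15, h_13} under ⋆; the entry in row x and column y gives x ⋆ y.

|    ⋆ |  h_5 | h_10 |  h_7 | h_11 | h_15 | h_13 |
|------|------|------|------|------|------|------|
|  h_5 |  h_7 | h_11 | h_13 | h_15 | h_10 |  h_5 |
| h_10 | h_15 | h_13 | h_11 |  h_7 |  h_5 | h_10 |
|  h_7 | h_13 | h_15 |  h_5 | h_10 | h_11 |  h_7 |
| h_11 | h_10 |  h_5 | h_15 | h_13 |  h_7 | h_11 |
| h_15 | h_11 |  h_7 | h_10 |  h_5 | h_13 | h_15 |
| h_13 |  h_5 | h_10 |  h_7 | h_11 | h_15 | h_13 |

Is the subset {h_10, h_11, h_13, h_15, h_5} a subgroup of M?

h_5 ⋆ h_5 = h_7, which is not in {h_10, h_11, h_13, h_15, h_5}.
The subset is not closed under ⋆, so it is not a subgroup.
(Structurally, M here is isomorphic to the symmetric group S_3.)

No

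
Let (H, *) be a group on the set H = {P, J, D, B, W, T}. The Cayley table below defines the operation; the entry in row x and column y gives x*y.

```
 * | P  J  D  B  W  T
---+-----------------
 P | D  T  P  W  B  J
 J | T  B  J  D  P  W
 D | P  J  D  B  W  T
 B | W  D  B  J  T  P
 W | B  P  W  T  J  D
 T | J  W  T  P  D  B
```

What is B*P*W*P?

T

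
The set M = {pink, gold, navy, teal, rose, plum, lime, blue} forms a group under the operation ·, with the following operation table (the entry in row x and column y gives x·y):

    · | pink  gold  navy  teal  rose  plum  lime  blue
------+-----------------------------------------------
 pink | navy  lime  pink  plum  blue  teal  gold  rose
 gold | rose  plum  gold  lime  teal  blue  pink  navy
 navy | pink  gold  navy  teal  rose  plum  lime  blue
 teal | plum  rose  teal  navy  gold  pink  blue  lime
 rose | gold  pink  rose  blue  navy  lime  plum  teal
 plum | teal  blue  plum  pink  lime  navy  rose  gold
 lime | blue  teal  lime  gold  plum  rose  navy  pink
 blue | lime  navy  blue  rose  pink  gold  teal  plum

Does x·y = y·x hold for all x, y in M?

No

gold·teal = lime but teal·gold = rose.
Since gold and teal do not commute, M is not abelian.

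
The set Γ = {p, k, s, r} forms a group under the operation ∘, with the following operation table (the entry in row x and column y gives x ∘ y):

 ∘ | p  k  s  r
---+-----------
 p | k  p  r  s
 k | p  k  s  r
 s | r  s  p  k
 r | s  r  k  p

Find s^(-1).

r

First locate the identity: row k matches the header, so k is the identity.
Scan row s for k: s ∘ r = k. Hence s^(-1) = r.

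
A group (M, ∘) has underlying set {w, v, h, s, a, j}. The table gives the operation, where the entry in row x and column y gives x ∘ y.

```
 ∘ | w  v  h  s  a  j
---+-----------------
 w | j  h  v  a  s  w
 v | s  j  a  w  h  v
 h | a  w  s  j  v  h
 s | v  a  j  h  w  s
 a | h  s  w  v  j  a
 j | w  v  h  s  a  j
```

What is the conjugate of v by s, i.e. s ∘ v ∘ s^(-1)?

w

The identity is j. In row s, the entry j sits in column h, so s^(-1) = h.
s ∘ v = a
a ∘ h = w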